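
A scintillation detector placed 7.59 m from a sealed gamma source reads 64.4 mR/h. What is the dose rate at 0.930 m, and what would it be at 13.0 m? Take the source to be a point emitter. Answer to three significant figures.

4290 mR/h; 22.0 mR/h

Using I₁d₁² = I₂d₂²,
At 0.930 m: (7.59/0.930)² = 66.61, so 64.4 × 66.61 = 4290 mR/h
At 13.0 m: 4290 × (0.930/13.0)² = 4290 × 0.005118 = 21.96 mR/h.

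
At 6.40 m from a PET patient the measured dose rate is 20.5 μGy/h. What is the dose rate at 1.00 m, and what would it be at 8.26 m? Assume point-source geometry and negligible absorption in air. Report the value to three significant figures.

840 μGy/h; 12.3 μGy/h

Since intensity falls as 1/r²,
At 1.00 m: (6.40/1.00)² = 40.96, so 20.5 × 40.96 = 839.7 μGy/h
At 8.26 m: 839.7 × (1.00/8.26)² = 839.7 × 0.01466 = 12.31 μGy/h.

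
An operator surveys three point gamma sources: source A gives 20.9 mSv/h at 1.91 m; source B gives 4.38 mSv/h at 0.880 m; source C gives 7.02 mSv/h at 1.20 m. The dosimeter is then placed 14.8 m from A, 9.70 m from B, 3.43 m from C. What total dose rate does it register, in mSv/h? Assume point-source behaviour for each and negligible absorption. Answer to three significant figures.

Each source contributes Iᵢ·(dᵢ/rᵢ)²; contributions add.
A: 20.9 × (1.91/14.8)² = 0.3481 mSv/h
B: 4.38 × (0.880/9.70)² = 0.03605 mSv/h
C: 7.02 × (1.20/3.43)² = 0.8592 mSv/h
Total = 0.3481 + 0.03605 + 0.8592 = 1.243 mSv/h.

1.24 mSv/h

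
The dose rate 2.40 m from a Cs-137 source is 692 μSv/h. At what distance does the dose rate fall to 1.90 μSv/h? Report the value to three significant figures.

45.8 m

Applying the 1/r² law, d₂ = d₁·√(I₁/I₂).
I₁/I₂ = 692/1.90 = 364.2, so d₂ = 2.40 × √364.2 = 45.80 m.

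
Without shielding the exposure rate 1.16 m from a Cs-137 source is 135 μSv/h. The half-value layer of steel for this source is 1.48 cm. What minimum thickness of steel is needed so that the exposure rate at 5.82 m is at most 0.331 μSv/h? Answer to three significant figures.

5.95 cm

At 5.82 m, distance alone gives 135 × (1.16/5.82)² = 135 × 0.03973 = 5.364 μSv/h.
Further attenuation needed: 5.364/0.331 = 16.21.
n = log₂(16.21) = 4.019 half-value layers.
Thickness = 4.019 × 1.48 cm = 5.948 cm.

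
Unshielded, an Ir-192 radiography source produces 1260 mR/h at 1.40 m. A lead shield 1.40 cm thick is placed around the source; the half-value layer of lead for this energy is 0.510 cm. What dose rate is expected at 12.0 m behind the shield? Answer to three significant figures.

2.56 mR/h

Distance alone: 1260 × (1.40/12.0)² = 1260 × 0.01361 = 17.15 mR/h.
Shield: 1.40/0.510 = 2.745 half-value layers → attenuation 2^(−2.745) = 0.1492.
Combined: 17.15 × 0.1492 = 2.559 mR/h.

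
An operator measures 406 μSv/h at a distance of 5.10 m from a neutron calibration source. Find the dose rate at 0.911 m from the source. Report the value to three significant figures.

Using I₁d₁² = I₂d₂², the rate at 0.911 m is
(5.10/0.911)² = 31.34, so 406 × 31.34 = 12720 μSv/h.

12700 μSv/h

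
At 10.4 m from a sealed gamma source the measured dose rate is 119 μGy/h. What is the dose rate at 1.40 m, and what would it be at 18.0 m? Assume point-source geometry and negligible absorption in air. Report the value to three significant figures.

6570 μGy/h; 39.7 μGy/h

By the inverse-square law,
At 1.40 m: 119 × (10.4/1.40)² = 119 × 55.18 = 6566 μGy/h
At 18.0 m: (1.40/18.0)² = 0.006049, so 6566 × 0.006049 = 39.72 μGy/h.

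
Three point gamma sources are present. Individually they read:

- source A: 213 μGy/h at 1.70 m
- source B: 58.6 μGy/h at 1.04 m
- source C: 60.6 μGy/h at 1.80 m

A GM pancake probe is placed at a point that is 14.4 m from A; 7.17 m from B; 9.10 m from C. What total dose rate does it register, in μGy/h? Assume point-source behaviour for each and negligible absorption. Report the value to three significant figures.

By superposition, sum each source's inverse-square contribution:
A: 213 × (1.70/14.4)² = 2.969 μGy/h
B: 58.6 × (1.04/7.17)² = 1.233 μGy/h
C: 60.6 × (1.80/9.10)² = 2.371 μGy/h
Total = 2.969 + 1.233 + 2.371 = 6.573 μGy/h.

6.57 μGy/h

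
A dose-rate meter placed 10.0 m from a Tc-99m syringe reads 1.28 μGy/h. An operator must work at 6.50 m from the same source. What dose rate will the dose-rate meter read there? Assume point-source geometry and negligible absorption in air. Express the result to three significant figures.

3.03 μGy/h

Intensity scales as (d₁/d₂)², so scaling from 10.0 m to 6.50 m:
(10.0/6.50)² = 2.367, so 1.28 × 2.367 = 3.030 μGy/h.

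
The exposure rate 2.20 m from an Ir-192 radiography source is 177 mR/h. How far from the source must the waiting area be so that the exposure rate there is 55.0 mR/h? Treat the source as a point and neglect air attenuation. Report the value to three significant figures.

3.95 m

Intensity scales as (d₁/d₂)², so d₂ = d₁·√(I₁/I₂).
I₁/I₂ = 177/55.0 = 3.218, so d₂ = 2.20 × √3.218 = 3.947 m.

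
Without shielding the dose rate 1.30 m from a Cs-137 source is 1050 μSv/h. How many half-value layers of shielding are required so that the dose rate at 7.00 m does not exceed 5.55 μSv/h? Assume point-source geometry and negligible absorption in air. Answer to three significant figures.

At 7.00 m, distance alone gives 1050 × (1.30/7.00)² = 1050 × 0.03449 = 36.21 μSv/h.
Further attenuation needed: 36.21/5.55 = 6.524.
n = log₂(6.524) = 2.706 half-value layers.

2.71 half-value layers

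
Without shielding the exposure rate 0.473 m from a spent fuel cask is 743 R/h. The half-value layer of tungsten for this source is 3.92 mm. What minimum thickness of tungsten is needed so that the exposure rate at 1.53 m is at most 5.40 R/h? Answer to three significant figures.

14.6 mm

At 1.53 m, distance alone gives (0.473/1.53)² = 0.09557, so 743 × 0.09557 = 71.01 R/h.
Further attenuation needed: 71.01/5.40 = 13.15.
n = log₂(13.15) = 3.717 half-value layers.
Thickness = 3.717 × 3.92 mm = 14.57 mm.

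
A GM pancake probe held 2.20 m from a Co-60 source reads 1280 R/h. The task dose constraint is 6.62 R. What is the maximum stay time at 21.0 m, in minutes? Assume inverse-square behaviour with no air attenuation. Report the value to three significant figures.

Applying the 1/r² law, rate at 21.0 m:
(2.20/21.0)² = 0.01098, so 1280 × 0.01098 = 14.05 R/h.
Stay time = 6.62 R ÷ 14.05 R/h = 0.4712 h = 28.27 min.

28.3 min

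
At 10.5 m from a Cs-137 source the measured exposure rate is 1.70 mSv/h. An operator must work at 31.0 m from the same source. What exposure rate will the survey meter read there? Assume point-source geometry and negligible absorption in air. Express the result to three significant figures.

Since intensity falls as 1/r², scaling from 10.5 m to 31.0 m:
1.70 × (10.5/31.0)² = 1.70 × 0.1147 = 0.1950 mSv/h.

0.195 mSv/h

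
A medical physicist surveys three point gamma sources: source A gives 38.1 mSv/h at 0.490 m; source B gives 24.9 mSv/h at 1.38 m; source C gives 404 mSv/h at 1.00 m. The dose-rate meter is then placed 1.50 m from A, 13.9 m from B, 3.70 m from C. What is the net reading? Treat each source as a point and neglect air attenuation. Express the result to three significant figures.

33.8 mSv/h

Each source contributes Iᵢ·(dᵢ/rᵢ)²; contributions add.
A: 38.1 × (0.490/1.50)² = 4.066 mSv/h
B: 24.9 × (1.38/13.9)² = 0.2454 mSv/h
C: 404 × (1.00/3.70)² = 29.51 mSv/h
Total = 4.066 + 0.2454 + 29.51 = 33.82 mSv/h.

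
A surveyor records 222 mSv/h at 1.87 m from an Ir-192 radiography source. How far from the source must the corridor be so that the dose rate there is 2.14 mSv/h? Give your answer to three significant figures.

19.0 m

Applying the 1/r² law, d₂ = d₁·√(I₁/I₂).
I₁/I₂ = 222/2.14 = 103.7, so d₂ = 1.87 × √103.7 = 19.04 m.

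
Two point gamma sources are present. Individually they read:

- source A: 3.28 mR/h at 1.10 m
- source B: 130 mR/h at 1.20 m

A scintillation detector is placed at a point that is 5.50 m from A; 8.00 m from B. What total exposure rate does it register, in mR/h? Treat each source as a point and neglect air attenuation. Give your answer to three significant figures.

3.06 mR/h

Each source contributes Iᵢ·(dᵢ/rᵢ)²; contributions add.
A: 3.28 × (1.10/5.50)² = 0.1312 mR/h
B: 130 × (1.20/8.00)² = 2.925 mR/h
Total = 0.1312 + 2.925 = 3.056 mR/h.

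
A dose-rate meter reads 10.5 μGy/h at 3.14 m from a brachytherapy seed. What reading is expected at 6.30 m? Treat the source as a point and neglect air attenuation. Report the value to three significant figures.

Since intensity falls as 1/r², the rate at 6.30 m is
(3.14/6.30)² = 0.2484, so 10.5 × 0.2484 = 2.608 μGy/h.

2.61 μGy/h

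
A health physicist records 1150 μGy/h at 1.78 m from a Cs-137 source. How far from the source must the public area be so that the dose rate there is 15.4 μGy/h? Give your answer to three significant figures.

15.4 m

Since intensity falls as 1/r², d₂ = d₁·√(I₁/I₂).
I₁/I₂ = 1150/15.4 = 74.68, so d₂ = 1.78 × √74.68 = 15.38 m.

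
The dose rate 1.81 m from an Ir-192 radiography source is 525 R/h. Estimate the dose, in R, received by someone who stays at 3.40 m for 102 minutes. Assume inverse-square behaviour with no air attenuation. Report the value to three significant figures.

253 R

Intensity scales as (d₁/d₂)², so rate at 3.40 m:
525 × (1.81/3.40)² = 525 × 0.2834 = 148.8 R/h.
Dose = rate × time = 148.8 R/h × 1.700 h = 253.0 R.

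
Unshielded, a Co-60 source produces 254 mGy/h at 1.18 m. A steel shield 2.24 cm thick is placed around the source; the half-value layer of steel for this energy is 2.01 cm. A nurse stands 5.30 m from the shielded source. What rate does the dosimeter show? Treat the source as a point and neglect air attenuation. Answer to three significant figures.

Distance alone: (1.18/5.30)² = 0.04957, so 254 × 0.04957 = 12.59 mGy/h.
Shield: 2.24/2.01 = 1.114 half-value layers → attenuation 2^(−1.114) = 0.4620.
Combined: 12.59 × 0.4620 = 5.817 mGy/h.

5.82 mGy/h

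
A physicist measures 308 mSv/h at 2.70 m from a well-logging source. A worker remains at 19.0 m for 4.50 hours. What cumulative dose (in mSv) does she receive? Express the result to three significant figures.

28.0 mSv

Since intensity falls as 1/r², rate at 19.0 m:
308 × (2.70/19.0)² = 308 × 0.02019 = 6.219 mSv/h.
Dose = rate × time = 6.219 mSv/h × 4.500 h = 27.99 mSv.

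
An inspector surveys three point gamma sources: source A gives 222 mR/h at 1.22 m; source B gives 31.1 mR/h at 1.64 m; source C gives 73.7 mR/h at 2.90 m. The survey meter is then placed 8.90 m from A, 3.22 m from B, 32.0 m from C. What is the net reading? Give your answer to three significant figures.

Each source contributes Iᵢ·(dᵢ/rᵢ)²; contributions add.
A: 222 × (1.22/8.90)² = 4.172 mR/h
B: 31.1 × (1.64/3.22)² = 8.067 mR/h
C: 73.7 × (2.90/32.0)² = 0.6053 mR/h
Total = 4.172 + 8.067 + 0.6053 = 12.84 mR/h.

12.8 mR/h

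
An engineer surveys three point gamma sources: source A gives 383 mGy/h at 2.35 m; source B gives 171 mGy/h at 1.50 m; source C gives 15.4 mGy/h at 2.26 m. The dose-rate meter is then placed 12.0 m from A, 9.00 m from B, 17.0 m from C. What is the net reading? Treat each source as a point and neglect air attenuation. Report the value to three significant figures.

19.7 mGy/h

By superposition, sum each source's inverse-square contribution:
A: 383 × (2.35/12.0)² = 14.69 mGy/h
B: 171 × (1.50/9.00)² = 4.750 mGy/h
C: 15.4 × (2.26/17.0)² = 0.2722 mGy/h
Total = 14.69 + 4.750 + 0.2722 = 19.71 mGy/h.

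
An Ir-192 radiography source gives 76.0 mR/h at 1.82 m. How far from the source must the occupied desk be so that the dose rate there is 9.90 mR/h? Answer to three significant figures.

5.04 m

Using I₁d₁² = I₂d₂², d₂ = d₁·√(I₁/I₂).
I₁/I₂ = 76.0/9.90 = 7.677, so d₂ = 1.82 × √7.677 = 5.043 m.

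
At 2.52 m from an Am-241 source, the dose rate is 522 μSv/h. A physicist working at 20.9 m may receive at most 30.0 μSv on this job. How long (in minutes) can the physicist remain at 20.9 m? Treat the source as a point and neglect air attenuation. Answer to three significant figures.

Applying the 1/r² law, rate at 20.9 m:
(2.52/20.9)² = 0.01454, so 522 × 0.01454 = 7.590 μSv/h.
Stay time = 30.0 μSv ÷ 7.590 μSv/h = 3.953 h = 237.2 min.

237 min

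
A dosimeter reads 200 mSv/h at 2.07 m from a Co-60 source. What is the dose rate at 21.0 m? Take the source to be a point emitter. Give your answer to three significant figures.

1.94 mSv/h

Since intensity falls as 1/r², the rate at 21.0 m is
200 × (2.07/21.0)² = 200 × 0.009716 = 1.943 mSv/h.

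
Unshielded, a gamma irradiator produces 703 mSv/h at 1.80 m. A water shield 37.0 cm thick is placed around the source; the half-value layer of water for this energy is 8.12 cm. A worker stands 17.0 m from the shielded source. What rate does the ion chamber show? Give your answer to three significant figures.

Distance alone: 703 × (1.80/17.0)² = 703 × 0.01121 = 7.881 mSv/h.
Shield: 37.0/8.12 = 4.557 half-value layers → attenuation 2^(−4.557) = 0.04248.
Combined: 7.881 × 0.04248 = 0.3348 mSv/h.

0.335 mSv/h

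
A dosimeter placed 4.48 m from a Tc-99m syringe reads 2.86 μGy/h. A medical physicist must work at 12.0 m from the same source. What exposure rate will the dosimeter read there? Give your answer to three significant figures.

By the inverse-square law, scaling from 4.48 m to 12.0 m:
2.86 × (4.48/12.0)² = 2.86 × 0.1394 = 0.3987 μGy/h.

0.399 μGy/h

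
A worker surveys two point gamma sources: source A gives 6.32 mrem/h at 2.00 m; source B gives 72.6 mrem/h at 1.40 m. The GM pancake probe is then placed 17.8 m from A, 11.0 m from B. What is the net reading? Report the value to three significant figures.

By superposition, sum each source's inverse-square contribution:
A: 6.32 × (2.00/17.8)² = 0.07979 mrem/h
B: 72.6 × (1.40/11.0)² = 1.176 mrem/h
Total = 0.07979 + 1.176 = 1.256 mrem/h.

1.26 mrem/h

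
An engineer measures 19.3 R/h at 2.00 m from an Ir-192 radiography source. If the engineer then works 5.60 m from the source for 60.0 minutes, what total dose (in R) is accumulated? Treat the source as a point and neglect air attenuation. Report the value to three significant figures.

Intensity scales as (d₁/d₂)², so rate at 5.60 m:
(2.00/5.60)² = 0.1276, so 19.3 × 0.1276 = 2.463 R/h.
Dose = rate × time = 2.463 R/h × 1.000 h = 2.463 R.

2.46 R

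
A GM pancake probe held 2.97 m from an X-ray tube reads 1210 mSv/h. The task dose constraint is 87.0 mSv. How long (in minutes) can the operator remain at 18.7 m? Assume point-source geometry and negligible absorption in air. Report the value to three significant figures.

171 min

By the inverse-square law, rate at 18.7 m:
1210 × (2.97/18.7)² = 1210 × 0.02522 = 30.52 mSv/h.
Stay time = 87.0 mSv ÷ 30.52 mSv/h = 2.851 h = 171.1 min.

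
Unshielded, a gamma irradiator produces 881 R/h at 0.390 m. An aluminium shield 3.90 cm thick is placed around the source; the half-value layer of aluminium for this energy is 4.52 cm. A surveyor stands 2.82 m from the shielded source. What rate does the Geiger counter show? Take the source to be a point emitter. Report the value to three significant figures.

9.27 R/h

Distance alone: 881 × (0.390/2.82)² = 881 × 0.01913 = 16.85 R/h.
Shield: 3.90/4.52 = 0.8628 half-value layers → attenuation 2^(−0.8628) = 0.5499.
Combined: 16.85 × 0.5499 = 9.266 R/h.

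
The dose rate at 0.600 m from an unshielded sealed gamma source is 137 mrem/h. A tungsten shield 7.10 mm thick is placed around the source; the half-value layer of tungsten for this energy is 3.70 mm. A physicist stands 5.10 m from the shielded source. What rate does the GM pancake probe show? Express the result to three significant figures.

0.501 mrem/h

Distance alone: 137 × (0.600/5.10)² = 137 × 0.01384 = 1.896 mrem/h.
Shield: 7.10/3.70 = 1.919 half-value layers → attenuation 2^(−1.919) = 0.2644.
Combined: 1.896 × 0.2644 = 0.5013 mrem/h.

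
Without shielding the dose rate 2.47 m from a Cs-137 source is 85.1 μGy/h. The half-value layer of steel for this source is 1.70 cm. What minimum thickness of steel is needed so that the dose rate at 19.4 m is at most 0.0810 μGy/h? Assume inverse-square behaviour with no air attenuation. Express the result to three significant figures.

At 19.4 m, distance alone gives 85.1 × (2.47/19.4)² = 85.1 × 0.01621 = 1.379 μGy/h.
Further attenuation needed: 1.379/0.0810 = 17.02.
n = log₂(17.02) = 4.089 half-value layers.
Thickness = 4.089 × 1.70 cm = 6.951 cm.

6.95 cm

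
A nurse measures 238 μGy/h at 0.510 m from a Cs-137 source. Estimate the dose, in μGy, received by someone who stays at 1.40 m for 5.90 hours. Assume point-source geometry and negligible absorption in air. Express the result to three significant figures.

Applying the 1/r² law, rate at 1.40 m:
(0.510/1.40)² = 0.1327, so 238 × 0.1327 = 31.58 μGy/h.
Dose = rate × time = 31.58 μGy/h × 5.900 h = 186.3 μGy.

186 μGy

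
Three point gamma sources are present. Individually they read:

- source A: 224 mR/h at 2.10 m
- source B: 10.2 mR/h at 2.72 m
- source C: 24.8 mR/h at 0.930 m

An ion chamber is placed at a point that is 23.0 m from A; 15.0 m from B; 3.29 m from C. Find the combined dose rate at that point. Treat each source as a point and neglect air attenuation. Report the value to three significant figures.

By superposition, sum each source's inverse-square contribution:
A: 224 × (2.10/23.0)² = 1.867 mR/h
B: 10.2 × (2.72/15.0)² = 0.3354 mR/h
C: 24.8 × (0.930/3.29)² = 1.982 mR/h
Total = 1.867 + 0.3354 + 1.982 = 4.184 mR/h.

4.18 mR/h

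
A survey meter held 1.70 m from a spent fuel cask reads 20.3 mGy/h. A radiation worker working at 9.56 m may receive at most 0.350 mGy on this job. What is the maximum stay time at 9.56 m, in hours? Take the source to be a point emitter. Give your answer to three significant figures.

0.545 h

Applying the 1/r² law, rate at 9.56 m:
20.3 × (1.70/9.56)² = 20.3 × 0.03162 = 0.6419 mGy/h.
Stay time = 0.350 mGy ÷ 0.6419 mGy/h = 0.5453 h.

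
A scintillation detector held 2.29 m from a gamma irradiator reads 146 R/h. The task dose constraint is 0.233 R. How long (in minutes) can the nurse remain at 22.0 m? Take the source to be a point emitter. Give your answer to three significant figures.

By the inverse-square law, rate at 22.0 m:
(2.29/22.0)² = 0.01083, so 146 × 0.01083 = 1.581 R/h.
Stay time = 0.233 R ÷ 1.581 R/h = 0.1474 h = 8.844 min.

8.84 min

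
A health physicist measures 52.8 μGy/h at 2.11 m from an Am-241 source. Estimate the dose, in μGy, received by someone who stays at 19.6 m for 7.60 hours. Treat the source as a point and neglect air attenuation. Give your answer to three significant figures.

Since intensity falls as 1/r², rate at 19.6 m:
(2.11/19.6)² = 0.01159, so 52.8 × 0.01159 = 0.6120 μGy/h.
Dose = rate × time = 0.6120 μGy/h × 7.600 h = 4.651 μGy.

4.65 μGy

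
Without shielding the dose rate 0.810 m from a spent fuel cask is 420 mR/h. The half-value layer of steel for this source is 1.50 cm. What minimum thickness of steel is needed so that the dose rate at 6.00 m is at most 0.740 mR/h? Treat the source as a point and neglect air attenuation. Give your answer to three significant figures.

At 6.00 m, distance alone gives (0.810/6.00)² = 0.01823, so 420 × 0.01823 = 7.657 mR/h.
Further attenuation needed: 7.657/0.740 = 10.35.
n = log₂(10.35) = 3.372 half-value layers.
Thickness = 3.372 × 1.50 cm = 5.058 cm.

5.06 cm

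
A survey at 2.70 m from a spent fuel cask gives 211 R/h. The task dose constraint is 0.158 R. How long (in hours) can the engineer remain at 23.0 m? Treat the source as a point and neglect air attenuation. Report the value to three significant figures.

Since intensity falls as 1/r², rate at 23.0 m:
(2.70/23.0)² = 0.01378, so 211 × 0.01378 = 2.908 R/h.
Stay time = 0.158 R ÷ 2.908 R/h = 0.05433 h.

0.0543 h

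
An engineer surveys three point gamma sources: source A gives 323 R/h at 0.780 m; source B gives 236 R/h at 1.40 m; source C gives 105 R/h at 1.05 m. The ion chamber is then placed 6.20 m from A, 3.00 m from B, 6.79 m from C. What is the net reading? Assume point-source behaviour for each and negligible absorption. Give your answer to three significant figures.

59.0 R/h

Each source contributes Iᵢ·(dᵢ/rᵢ)²; contributions add.
A: 323 × (0.780/6.20)² = 5.112 R/h
B: 236 × (1.40/3.00)² = 51.40 R/h
C: 105 × (1.05/6.79)² = 2.511 R/h
Total = 5.112 + 51.40 + 2.511 = 59.02 R/h.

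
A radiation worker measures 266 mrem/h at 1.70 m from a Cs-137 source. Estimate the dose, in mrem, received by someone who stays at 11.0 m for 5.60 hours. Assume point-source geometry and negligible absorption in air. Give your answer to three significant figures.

Applying the 1/r² law, rate at 11.0 m:
266 × (1.70/11.0)² = 266 × 0.02388 = 6.352 mrem/h.
Dose = rate × time = 6.352 mrem/h × 5.600 h = 35.57 mrem.

35.6 mrem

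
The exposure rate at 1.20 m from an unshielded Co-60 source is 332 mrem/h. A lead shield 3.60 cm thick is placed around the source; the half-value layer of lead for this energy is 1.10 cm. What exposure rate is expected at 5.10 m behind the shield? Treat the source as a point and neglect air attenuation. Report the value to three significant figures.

Distance alone: 332 × (1.20/5.10)² = 332 × 0.05536 = 18.38 mrem/h.
Shield: 3.60/1.10 = 3.273 half-value layers → attenuation 2^(−3.273) = 0.1034.
Combined: 18.38 × 0.1034 = 1.900 mrem/h.

1.90 mrem/h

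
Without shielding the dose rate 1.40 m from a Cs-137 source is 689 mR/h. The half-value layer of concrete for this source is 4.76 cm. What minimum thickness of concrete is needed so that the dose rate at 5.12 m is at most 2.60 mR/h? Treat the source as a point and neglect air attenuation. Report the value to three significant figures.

20.5 cm

At 5.12 m, distance alone gives (1.40/5.12)² = 0.07477, so 689 × 0.07477 = 51.52 mR/h.
Further attenuation needed: 51.52/2.60 = 19.82.
n = log₂(19.82) = 4.309 half-value layers.
Thickness = 4.309 × 4.76 cm = 20.51 cm.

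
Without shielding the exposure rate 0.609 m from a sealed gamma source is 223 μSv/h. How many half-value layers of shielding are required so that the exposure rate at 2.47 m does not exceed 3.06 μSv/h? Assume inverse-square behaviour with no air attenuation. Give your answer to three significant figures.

2.15 half-value layers

At 2.47 m, distance alone gives 223 × (0.609/2.47)² = 223 × 0.06079 = 13.56 μSv/h.
Further attenuation needed: 13.56/3.06 = 4.431.
n = log₂(4.431) = 2.148 half-value layers.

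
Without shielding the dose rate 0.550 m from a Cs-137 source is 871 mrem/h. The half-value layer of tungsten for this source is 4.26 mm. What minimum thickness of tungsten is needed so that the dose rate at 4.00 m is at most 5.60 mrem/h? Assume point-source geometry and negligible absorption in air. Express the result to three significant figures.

6.63 mm

At 4.00 m, distance alone gives 871 × (0.550/4.00)² = 871 × 0.01891 = 16.47 mrem/h.
Further attenuation needed: 16.47/5.60 = 2.941.
n = log₂(2.941) = 1.556 half-value layers.
Thickness = 1.556 × 4.26 mm = 6.629 mm.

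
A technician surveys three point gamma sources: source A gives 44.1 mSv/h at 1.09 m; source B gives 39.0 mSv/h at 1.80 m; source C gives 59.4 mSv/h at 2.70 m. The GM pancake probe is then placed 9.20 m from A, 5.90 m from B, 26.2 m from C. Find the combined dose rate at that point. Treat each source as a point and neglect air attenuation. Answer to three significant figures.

Each source contributes Iᵢ·(dᵢ/rᵢ)²; contributions add.
A: 44.1 × (1.09/9.20)² = 0.6190 mSv/h
B: 39.0 × (1.80/5.90)² = 3.630 mSv/h
C: 59.4 × (2.70/26.2)² = 0.6308 mSv/h
Total = 0.6190 + 3.630 + 0.6308 = 4.880 mSv/h.

4.88 mSv/h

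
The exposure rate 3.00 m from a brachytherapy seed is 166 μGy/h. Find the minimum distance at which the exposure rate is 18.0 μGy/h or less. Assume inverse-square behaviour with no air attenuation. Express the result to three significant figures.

9.11 m

Applying the 1/r² law, d₂ = d₁·√(I₁/I₂).
I₁/I₂ = 166/18.0 = 9.222, so d₂ = 3.00 × √9.222 = 9.110 m.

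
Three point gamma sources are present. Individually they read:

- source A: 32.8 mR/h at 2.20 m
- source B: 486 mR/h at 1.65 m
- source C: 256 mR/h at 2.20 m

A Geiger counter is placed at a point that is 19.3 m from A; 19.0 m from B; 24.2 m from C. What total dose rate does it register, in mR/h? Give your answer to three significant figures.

Each source contributes Iᵢ·(dᵢ/rᵢ)²; contributions add.
A: 32.8 × (2.20/19.3)² = 0.4262 mR/h
B: 486 × (1.65/19.0)² = 3.665 mR/h
C: 256 × (2.20/24.2)² = 2.116 mR/h
Total = 0.4262 + 3.665 + 2.116 = 6.207 mR/h.

6.21 mR/h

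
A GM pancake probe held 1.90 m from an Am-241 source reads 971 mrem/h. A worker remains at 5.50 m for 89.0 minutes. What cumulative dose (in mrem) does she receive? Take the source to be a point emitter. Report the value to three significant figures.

172 mrem

Using I₁d₁² = I₂d₂², rate at 5.50 m:
971 × (1.90/5.50)² = 971 × 0.1193 = 115.8 mrem/h.
Dose = rate × time = 115.8 mrem/h × 1.483 h = 171.7 mrem.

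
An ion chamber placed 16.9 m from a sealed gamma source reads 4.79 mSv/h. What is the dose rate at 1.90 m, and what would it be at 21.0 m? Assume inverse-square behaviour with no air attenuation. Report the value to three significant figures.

379 mSv/h; 3.10 mSv/h

Intensity scales as (d₁/d₂)², so
At 1.90 m: (16.9/1.90)² = 79.12, so 4.79 × 79.12 = 379.0 mSv/h
At 21.0 m: 379.0 × (1.90/21.0)² = 379.0 × 0.008186 = 3.102 mSv/h.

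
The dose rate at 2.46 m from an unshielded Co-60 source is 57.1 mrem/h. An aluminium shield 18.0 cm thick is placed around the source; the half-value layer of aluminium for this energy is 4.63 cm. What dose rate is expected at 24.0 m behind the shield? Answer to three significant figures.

0.0405 mrem/h

Distance alone: (2.46/24.0)² = 0.01051, so 57.1 × 0.01051 = 0.6001 mrem/h.
Shield: 18.0/4.63 = 3.888 half-value layers → attenuation 2^(−3.888) = 0.06755.
Combined: 0.6001 × 0.06755 = 0.04054 mrem/h.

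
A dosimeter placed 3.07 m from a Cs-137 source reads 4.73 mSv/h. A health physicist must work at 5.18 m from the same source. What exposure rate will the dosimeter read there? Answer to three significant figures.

Intensity scales as (d₁/d₂)², so scaling from 3.07 m to 5.18 m:
(3.07/5.18)² = 0.3513, so 4.73 × 0.3513 = 1.662 mSv/h.

1.66 mSv/h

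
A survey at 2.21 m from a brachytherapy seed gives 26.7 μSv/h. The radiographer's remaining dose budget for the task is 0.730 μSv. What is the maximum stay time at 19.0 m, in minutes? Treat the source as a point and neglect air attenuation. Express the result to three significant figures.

121 min

Intensity scales as (d₁/d₂)², so rate at 19.0 m:
(2.21/19.0)² = 0.01353, so 26.7 × 0.01353 = 0.3613 μSv/h.
Stay time = 0.730 μSv ÷ 0.3613 μSv/h = 2.020 h = 121.2 min.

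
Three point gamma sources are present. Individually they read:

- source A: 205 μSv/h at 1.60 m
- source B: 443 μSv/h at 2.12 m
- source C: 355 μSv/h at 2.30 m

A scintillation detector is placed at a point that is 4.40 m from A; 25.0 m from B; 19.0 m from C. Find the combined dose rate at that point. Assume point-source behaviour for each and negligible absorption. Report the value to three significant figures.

35.5 μSv/h

By superposition, sum each source's inverse-square contribution:
A: 205 × (1.60/4.40)² = 27.11 μSv/h
B: 443 × (2.12/25.0)² = 3.186 μSv/h
C: 355 × (2.30/19.0)² = 5.202 μSv/h
Total = 27.11 + 3.186 + 5.202 = 35.50 μSv/h.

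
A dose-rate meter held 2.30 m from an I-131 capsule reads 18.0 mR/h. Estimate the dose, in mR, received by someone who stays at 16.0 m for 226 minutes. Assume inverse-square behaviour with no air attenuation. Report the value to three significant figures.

1.40 mR

Since intensity falls as 1/r², rate at 16.0 m:
(2.30/16.0)² = 0.02066, so 18.0 × 0.02066 = 0.3719 mR/h.
Dose = rate × time = 0.3719 mR/h × 3.767 h = 1.401 mR.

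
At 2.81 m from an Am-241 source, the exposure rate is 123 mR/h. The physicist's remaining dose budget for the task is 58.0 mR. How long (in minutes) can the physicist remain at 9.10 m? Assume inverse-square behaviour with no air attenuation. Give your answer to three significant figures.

297 min

Applying the 1/r² law, rate at 9.10 m:
123 × (2.81/9.10)² = 123 × 0.09535 = 11.73 mR/h.
Stay time = 58.0 mR ÷ 11.73 mR/h = 4.945 h = 296.7 min.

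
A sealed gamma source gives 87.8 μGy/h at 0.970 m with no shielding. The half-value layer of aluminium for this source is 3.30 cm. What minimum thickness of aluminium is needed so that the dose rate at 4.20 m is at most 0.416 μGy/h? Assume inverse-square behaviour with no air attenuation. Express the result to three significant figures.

11.5 cm

At 4.20 m, distance alone gives 87.8 × (0.970/4.20)² = 87.8 × 0.05334 = 4.683 μGy/h.
Further attenuation needed: 4.683/0.416 = 11.26.
n = log₂(11.26) = 3.493 half-value layers.
Thickness = 3.493 × 3.30 cm = 11.53 cm.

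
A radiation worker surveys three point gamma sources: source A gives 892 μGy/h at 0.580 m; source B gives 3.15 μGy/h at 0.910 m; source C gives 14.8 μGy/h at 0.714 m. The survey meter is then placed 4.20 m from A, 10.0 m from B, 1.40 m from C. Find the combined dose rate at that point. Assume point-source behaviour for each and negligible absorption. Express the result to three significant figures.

Each source contributes Iᵢ·(dᵢ/rᵢ)²; contributions add.
A: 892 × (0.580/4.20)² = 17.01 μGy/h
B: 3.15 × (0.910/10.0)² = 0.02609 μGy/h
C: 14.8 × (0.714/1.40)² = 3.849 μGy/h
Total = 17.01 + 0.02609 + 3.849 = 20.89 μGy/h.

20.9 μGy/h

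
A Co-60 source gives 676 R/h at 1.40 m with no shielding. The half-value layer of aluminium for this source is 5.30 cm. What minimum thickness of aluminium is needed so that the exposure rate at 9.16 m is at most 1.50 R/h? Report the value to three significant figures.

18.0 cm

At 9.16 m, distance alone gives (1.40/9.16)² = 0.02336, so 676 × 0.02336 = 15.79 R/h.
Further attenuation needed: 15.79/1.50 = 10.53.
n = log₂(10.53) = 3.396 half-value layers.
Thickness = 3.396 × 5.30 cm = 18.00 cm.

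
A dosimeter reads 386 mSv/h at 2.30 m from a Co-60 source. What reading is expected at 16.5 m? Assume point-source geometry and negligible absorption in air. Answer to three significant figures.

7.50 mSv/h

Intensity scales as (d₁/d₂)², so the rate at 16.5 m is
386 × (2.30/16.5)² = 386 × 0.01943 = 7.500 mSv/h.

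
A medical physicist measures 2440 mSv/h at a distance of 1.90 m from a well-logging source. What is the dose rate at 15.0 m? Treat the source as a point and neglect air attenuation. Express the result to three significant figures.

39.1 mSv/h

Applying the 1/r² law, the rate at 15.0 m is
(1.90/15.0)² = 0.01604, so 2440 × 0.01604 = 39.14 mSv/h.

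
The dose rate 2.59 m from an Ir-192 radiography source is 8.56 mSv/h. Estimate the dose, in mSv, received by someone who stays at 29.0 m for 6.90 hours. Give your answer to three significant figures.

Using I₁d₁² = I₂d₂², rate at 29.0 m:
(2.59/29.0)² = 0.007976, so 8.56 × 0.007976 = 0.06827 mSv/h.
Dose = rate × time = 0.06827 mSv/h × 6.900 h = 0.4711 mSv.

0.471 mSv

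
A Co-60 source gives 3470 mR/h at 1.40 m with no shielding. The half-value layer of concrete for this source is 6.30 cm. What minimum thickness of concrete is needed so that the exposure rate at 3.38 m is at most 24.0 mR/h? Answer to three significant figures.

At 3.38 m, distance alone gives 3470 × (1.40/3.38)² = 3470 × 0.1716 = 595.5 mR/h.
Further attenuation needed: 595.5/24.0 = 24.81.
n = log₂(24.81) = 4.633 half-value layers.
Thickness = 4.633 × 6.30 cm = 29.19 cm.

29.2 cm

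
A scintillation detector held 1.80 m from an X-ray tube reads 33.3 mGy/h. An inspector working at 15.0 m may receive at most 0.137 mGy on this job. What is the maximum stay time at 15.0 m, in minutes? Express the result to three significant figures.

17.1 min

Applying the 1/r² law, rate at 15.0 m:
33.3 × (1.80/15.0)² = 33.3 × 0.01440 = 0.4795 mGy/h.
Stay time = 0.137 mGy ÷ 0.4795 mGy/h = 0.2857 h = 17.14 min.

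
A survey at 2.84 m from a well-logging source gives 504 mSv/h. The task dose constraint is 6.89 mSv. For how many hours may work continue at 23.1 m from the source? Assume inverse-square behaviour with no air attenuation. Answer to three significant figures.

0.904 h

Using I₁d₁² = I₂d₂², rate at 23.1 m:
(2.84/23.1)² = 0.01512, so 504 × 0.01512 = 7.620 mSv/h.
Stay time = 6.89 mSv ÷ 7.620 mSv/h = 0.9042 h.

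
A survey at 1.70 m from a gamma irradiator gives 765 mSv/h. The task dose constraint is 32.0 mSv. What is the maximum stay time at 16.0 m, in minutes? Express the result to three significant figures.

Using I₁d₁² = I₂d₂², rate at 16.0 m:
765 × (1.70/16.0)² = 765 × 0.01129 = 8.637 mSv/h.
Stay time = 32.0 mSv ÷ 8.637 mSv/h = 3.705 h = 222.3 min.

222 min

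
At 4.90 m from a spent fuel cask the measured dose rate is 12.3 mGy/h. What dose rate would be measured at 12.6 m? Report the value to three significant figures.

1.86 mGy/h

Intensity scales as (d₁/d₂)², so scaling from 4.90 m to 12.6 m:
(4.90/12.6)² = 0.1512, so 12.3 × 0.1512 = 1.860 mGy/h.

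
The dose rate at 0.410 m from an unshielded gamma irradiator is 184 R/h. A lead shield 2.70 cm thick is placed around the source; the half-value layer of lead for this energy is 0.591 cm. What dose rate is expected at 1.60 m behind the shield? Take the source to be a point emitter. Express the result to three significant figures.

0.509 R/h

Distance alone: (0.410/1.60)² = 0.06566, so 184 × 0.06566 = 12.08 R/h.
Shield: 2.70/0.591 = 4.569 half-value layers → attenuation 2^(−4.569) = 0.04213.
Combined: 12.08 × 0.04213 = 0.5089 R/h.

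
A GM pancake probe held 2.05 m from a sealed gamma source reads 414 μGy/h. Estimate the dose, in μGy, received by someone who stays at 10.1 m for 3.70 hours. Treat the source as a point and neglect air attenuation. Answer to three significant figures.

By the inverse-square law, rate at 10.1 m:
(2.05/10.1)² = 0.04120, so 414 × 0.04120 = 17.06 μGy/h.
Dose = rate × time = 17.06 μGy/h × 3.700 h = 63.12 μGy.

63.1 μGy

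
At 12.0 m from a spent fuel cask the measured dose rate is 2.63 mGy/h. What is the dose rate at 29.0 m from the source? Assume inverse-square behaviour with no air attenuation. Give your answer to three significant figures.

Applying the 1/r² law, scaling from 12.0 m to 29.0 m:
(12.0/29.0)² = 0.1712, so 2.63 × 0.1712 = 0.4503 mGy/h.

0.450 mGy/h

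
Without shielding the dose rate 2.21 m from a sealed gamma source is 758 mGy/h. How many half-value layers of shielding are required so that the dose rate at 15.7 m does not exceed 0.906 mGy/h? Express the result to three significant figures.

At 15.7 m, distance alone gives 758 × (2.21/15.7)² = 758 × 0.01981 = 15.02 mGy/h.
Further attenuation needed: 15.02/0.906 = 16.58.
n = log₂(16.58) = 4.051 half-value layers.

4.05 half-value layers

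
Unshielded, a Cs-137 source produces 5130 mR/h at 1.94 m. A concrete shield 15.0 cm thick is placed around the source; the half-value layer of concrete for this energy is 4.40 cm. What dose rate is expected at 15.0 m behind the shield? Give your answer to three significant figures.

8.08 mR/h

Distance alone: 5130 × (1.94/15.0)² = 5130 × 0.01673 = 85.82 mR/h.
Shield: 15.0/4.40 = 3.409 half-value layers → attenuation 2^(−3.409) = 0.09414.
Combined: 85.82 × 0.09414 = 8.079 mR/h.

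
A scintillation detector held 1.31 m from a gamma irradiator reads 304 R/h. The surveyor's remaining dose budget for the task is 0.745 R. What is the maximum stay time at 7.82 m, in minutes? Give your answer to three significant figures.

Since intensity falls as 1/r², rate at 7.82 m:
304 × (1.31/7.82)² = 304 × 0.02806 = 8.530 R/h.
Stay time = 0.745 R ÷ 8.530 R/h = 0.08734 h = 5.240 min.

5.24 min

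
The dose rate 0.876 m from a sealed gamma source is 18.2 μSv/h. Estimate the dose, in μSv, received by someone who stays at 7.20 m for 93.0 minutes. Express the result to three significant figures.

0.418 μSv

By the inverse-square law, rate at 7.20 m:
18.2 × (0.876/7.20)² = 18.2 × 0.01480 = 0.2694 μSv/h.
Dose = rate × time = 0.2694 μSv/h × 1.550 h = 0.4176 μSv.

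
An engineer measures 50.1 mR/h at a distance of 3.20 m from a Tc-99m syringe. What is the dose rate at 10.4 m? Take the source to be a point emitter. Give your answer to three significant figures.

4.74 mR/h

Intensity scales as (d₁/d₂)², so the rate at 10.4 m is
50.1 × (3.20/10.4)² = 50.1 × 0.09467 = 4.743 mR/h.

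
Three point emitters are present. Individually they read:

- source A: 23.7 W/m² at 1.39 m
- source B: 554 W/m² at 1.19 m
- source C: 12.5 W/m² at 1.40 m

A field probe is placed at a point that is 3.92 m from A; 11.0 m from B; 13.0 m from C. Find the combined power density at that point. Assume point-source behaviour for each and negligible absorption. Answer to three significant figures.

9.61 W/m²

Each source contributes Iᵢ·(dᵢ/rᵢ)²; contributions add.
A: 23.7 × (1.39/3.92)² = 2.980 W/m²
B: 554 × (1.19/11.0)² = 6.484 W/m²
C: 12.5 × (1.40/13.0)² = 0.1450 W/m²
Total = 2.980 + 6.484 + 0.1450 = 9.609 W/m².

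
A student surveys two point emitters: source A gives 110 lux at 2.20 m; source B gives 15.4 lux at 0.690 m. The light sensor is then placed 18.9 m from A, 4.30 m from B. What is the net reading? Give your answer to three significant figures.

By superposition, sum each source's inverse-square contribution:
A: 110 × (2.20/18.9)² = 1.490 lux
B: 15.4 × (0.690/4.30)² = 0.3965 lux
Total = 1.490 + 0.3965 = 1.887 lux.

1.89 lux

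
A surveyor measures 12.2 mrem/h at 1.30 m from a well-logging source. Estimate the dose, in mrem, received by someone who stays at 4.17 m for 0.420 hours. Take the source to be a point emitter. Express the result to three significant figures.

0.498 mrem

By the inverse-square law, rate at 4.17 m:
12.2 × (1.30/4.17)² = 12.2 × 0.09719 = 1.186 mrem/h.
Dose = rate × time = 1.186 mrem/h × 0.4200 h = 0.4981 mrem.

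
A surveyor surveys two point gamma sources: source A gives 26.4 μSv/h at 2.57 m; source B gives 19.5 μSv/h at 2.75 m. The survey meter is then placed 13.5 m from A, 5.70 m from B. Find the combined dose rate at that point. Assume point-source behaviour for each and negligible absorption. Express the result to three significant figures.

5.50 μSv/h

Each source contributes Iᵢ·(dᵢ/rᵢ)²; contributions add.
A: 26.4 × (2.57/13.5)² = 0.9568 μSv/h
B: 19.5 × (2.75/5.70)² = 4.539 μSv/h
Total = 0.9568 + 4.539 = 5.496 μSv/h.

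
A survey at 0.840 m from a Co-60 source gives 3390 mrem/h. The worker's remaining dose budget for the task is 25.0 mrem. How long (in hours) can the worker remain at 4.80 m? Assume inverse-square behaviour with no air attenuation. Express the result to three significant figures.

0.241 h

Since intensity falls as 1/r², rate at 4.80 m:
(0.840/4.80)² = 0.03062, so 3390 × 0.03062 = 103.8 mrem/h.
Stay time = 25.0 mrem ÷ 103.8 mrem/h = 0.2408 h.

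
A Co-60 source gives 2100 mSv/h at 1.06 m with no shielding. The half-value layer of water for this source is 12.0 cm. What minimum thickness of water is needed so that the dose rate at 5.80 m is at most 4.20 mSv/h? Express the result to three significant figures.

At 5.80 m, distance alone gives 2100 × (1.06/5.80)² = 2100 × 0.03340 = 70.14 mSv/h.
Further attenuation needed: 70.14/4.20 = 16.70.
n = log₂(16.70) = 4.062 half-value layers.
Thickness = 4.062 × 12.0 cm = 48.74 cm.

48.7 cm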